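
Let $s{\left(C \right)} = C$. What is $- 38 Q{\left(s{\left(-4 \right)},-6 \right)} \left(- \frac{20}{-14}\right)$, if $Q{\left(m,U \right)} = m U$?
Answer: $- \frac{9120}{7} \approx -1302.9$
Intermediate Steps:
$Q{\left(m,U \right)} = U m$
$- 38 Q{\left(s{\left(-4 \right)},-6 \right)} \left(- \frac{20}{-14}\right) = - 38 \left(\left(-6\right) \left(-4\right)\right) \left(- \frac{20}{-14}\right) = \left(-38\right) 24 \left(\left(-20\right) \left(- \frac{1}{14}\right)\right) = \left(-912\right) \frac{10}{7} = - \frac{9120}{7}$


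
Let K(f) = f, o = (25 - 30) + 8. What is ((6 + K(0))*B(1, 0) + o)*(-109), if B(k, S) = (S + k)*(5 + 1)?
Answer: -4251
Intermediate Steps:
o = 3 (o = -5 + 8 = 3)
B(k, S) = 6*S + 6*k (B(k, S) = (S + k)*6 = 6*S + 6*k)
((6 + K(0))*B(1, 0) + o)*(-109) = ((6 + 0)*(6*0 + 6*1) + 3)*(-109) = (6*(0 + 6) + 3)*(-109) = (6*6 + 3)*(-109) = (36 + 3)*(-109) = 39*(-109) = -4251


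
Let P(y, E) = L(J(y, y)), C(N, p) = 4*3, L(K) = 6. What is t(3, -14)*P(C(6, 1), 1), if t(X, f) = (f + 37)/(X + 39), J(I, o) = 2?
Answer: 23/7 ≈ 3.2857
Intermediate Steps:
t(X, f) = (37 + f)/(39 + X)
C(N, p) = 12
P(y, E) = 6
t(3, -14)*P(C(6, 1), 1) = ((37 - 14)/(39 + 3))*6 = (23/42)*6 = 23/7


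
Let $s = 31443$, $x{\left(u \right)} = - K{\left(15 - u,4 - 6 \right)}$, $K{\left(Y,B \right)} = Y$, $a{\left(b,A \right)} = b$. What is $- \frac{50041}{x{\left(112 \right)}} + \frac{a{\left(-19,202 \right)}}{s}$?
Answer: $- \frac{1573441006}{3049971} \approx -515.89$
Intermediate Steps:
$x{\left(u \right)} = -15 + u$ ($x{\left(u \right)} = - (15 - u) = -15 + u$)
$- \frac{50041}{x{\left(112 \right)}} + \frac{a{\left(-19,202 \right)}}{s} = - \frac{50041}{-15 + 112} - \frac{19}{31443} = - \frac{50041}{97} - \frac{19}{31443} = - \frac{1573441006}{3049971}$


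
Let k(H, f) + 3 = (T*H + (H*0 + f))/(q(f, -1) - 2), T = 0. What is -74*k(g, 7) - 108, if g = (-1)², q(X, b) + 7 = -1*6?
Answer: 2228/15 ≈ 148.53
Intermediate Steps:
q(X, b) = -13 (q(X, b) = -7 - 1*6 = -7 - 6 = -13)
g = 1
k(H, f) = -3 - f/15 (k(H, f) = -3 + (0*H + (H*0 + f))/(-13 - 2) = -3 + (0 + (0 + f))/(-15) = -3 + (0 + f)*(-1/15) = -3 + f*(-1/15) = -3 - f/15)
-74*k(g, 7) - 108 = -74*(-3 - 1/15*7) - 108 = -74*(-3 - 7/15) - 108 = -74*(-52/15) - 108 = 3848/15 - 108 = 2228/15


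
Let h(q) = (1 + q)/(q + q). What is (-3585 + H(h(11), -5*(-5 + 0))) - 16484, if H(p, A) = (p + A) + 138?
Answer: -218960/11 ≈ -19905.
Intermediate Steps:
h(q) = (1 + q)/(2*q) (h(q) = (1 + q)/((2*q)) = (1 + q)*(1/(2*q)) = (1 + q)/(2*q))
H(p, A) = 138 + A + p (H(p, A) = (A + p) + 138 = 138 + A + p)
(-3585 + H(h(11), -5*(-5 + 0))) - 16484 = (-3585 + (138 - 5*(-5 + 0) + (½)*(1 + 11)/11)) - 16484 = (-3585 + (138 - 5*(-5) + (½)*(1/11)*12)) - 16484 = (-3585 + (138 + 25 + 6/11)) - 16484 = (-3585 + 1799/11) - 16484 = -37636/11 - 16484 = -218960/11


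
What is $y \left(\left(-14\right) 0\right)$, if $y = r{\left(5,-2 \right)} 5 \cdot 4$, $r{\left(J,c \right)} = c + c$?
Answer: $0$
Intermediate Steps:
$r{\left(J,c \right)} = 2 c$
$y = -80$ ($y = 2 \left(-2\right) 5 \cdot 4 = \left(-4\right) 5 \cdot 4 = \left(-20\right) 4 = -80$)
$y \left(\left(-14\right) 0\right) = - 80 \left(\left(-14\right) 0\right) = \left(-80\right) 0 = 0$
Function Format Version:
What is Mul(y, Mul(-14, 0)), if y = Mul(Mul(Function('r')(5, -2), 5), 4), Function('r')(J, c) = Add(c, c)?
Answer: 0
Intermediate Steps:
Function('r')(J, c) = Mul(2, c)
y = -80 (y = Mul(Mul(Mul(2, -2), 5), 4) = Mul(Mul(-4, 5), 4) = Mul(-20, 4) = -80)
Mul(y, Mul(-14, 0)) = Mul(-80, Mul(-14, 0)) = Mul(-80, 0) = 0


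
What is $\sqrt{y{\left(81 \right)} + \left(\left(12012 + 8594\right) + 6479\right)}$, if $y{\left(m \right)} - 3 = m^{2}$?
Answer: $\sqrt{33649} \approx 183.44$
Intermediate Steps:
$y{\left(m \right)} = 3 + m^{2}$
$\sqrt{y{\left(81 \right)} + \left(\left(12012 + 8594\right) + 6479\right)} = \sqrt{\left(3 + 81^{2}\right) + \left(\left(12012 + 8594\right) + 6479\right)} = \sqrt{\left(3 + 6561\right) + \left(20606 + 6479\right)} = \sqrt{6564 + 27085} = \sqrt{33649}$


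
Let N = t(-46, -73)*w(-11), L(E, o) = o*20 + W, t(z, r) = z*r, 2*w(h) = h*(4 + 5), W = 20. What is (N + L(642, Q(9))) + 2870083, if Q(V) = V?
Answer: 2704062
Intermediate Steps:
w(h) = 9*h/2 (w(h) = (h*(4 + 5))/2 = (h*9)/2 = (9*h)/2 = 9*h/2)
t(z, r) = r*z
L(E, o) = 20 + 20*o (L(E, o) = o*20 + 20 = 20*o + 20 = 20 + 20*o)
N = -166221 (N = (-73*(-46))*((9/2)*(-11)) = 3358*(-99/2) = -166221)
(N + L(642, Q(9))) + 2870083 = (-166221 + (20 + 20*9)) + 2870083 = (-166221 + (20 + 180)) + 2870083 = (-166221 + 200) + 2870083 = -166021 + 2870083 = 2704062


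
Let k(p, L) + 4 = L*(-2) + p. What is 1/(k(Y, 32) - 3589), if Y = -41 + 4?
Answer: -1/3694 ≈ -0.00027071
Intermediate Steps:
Y = -37
k(p, L) = -4 + p - 2*L (k(p, L) = -4 + (L*(-2) + p) = -4 + (-2*L + p) = -4 + (p - 2*L) = -4 + p - 2*L)
1/(k(Y, 32) - 3589) = 1/((-4 - 37 - 2*32) - 3589) = 1/((-4 - 37 - 64) - 3589) = 1/(-105 - 3589) = 1/(-3694) = -1/3694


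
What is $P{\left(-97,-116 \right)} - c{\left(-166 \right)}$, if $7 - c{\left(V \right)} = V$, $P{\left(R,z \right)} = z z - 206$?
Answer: $13077$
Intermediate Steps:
$P{\left(R,z \right)} = -206 + z^{2}$ ($P{\left(R,z \right)} = z^{2} - 206 = -206 + z^{2}$)
$c{\left(V \right)} = 7 - V$
$P{\left(-97,-116 \right)} - c{\left(-166 \right)} = \left(-206 + \left(-116\right)^{2}\right) - \left(7 - -166\right) = \left(-206 + 13456\right) - \left(7 + 166\right) = 13250 - 173 = 13077$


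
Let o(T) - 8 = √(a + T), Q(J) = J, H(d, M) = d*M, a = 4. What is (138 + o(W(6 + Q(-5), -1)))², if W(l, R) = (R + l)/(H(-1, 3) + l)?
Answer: 21904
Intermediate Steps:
H(d, M) = M*d
W(l, R) = (R + l)/(-3 + l) (W(l, R) = (R + l)/(3*(-1) + l) = (R + l)/(-3 + l))
o(T) = 8 + √(4 + T)
(138 + o(W(6 + Q(-5), -1)))² = (138 + (8 + √(4 + (-1 + (6 - 5))/(-3 + (6 - 5)))))² = (138 + (8 + √(4 + (-1 + 1)/(-3 + 1))))² = (138 + (8 + √(4 + 0/(-2))))² = (138 + (8 + √(4 - ½*0)))² = (138 + (8 + √(4 + 0)))² = (138 + (8 + √4))² = (138 + (8 + 2))² = (138 + 10)² = 148² = 21904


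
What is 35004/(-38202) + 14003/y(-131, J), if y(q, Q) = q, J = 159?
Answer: -89921355/834077 ≈ -107.81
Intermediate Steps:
35004/(-38202) + 14003/y(-131, J) = 35004/(-38202) + 14003/(-131) = 35004*(-1/38202) + 14003*(-1/131) = -5834/6367 - 14003/131 = -89921355/834077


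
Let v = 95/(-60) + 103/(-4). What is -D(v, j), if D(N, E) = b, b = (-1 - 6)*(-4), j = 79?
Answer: -28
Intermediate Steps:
v = -82/3 (v = 95*(-1/60) + 103*(-1/4) = -19/12 - 103/4 = -82/3 ≈ -27.333)
b = 28 (b = -7*(-4) = 28)
D(N, E) = 28
-D(v, j) = -1*28 = -28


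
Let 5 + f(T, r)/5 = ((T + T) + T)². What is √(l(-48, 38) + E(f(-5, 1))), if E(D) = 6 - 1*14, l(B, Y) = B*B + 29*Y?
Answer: √3398 ≈ 58.292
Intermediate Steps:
l(B, Y) = B² + 29*Y
f(T, r) = -25 + 45*T² (f(T, r) = -25 + 5*((T + T) + T)² = -25 + 5*(2*T + T)² = -25 + 5*(3*T)² = -25 + 5*(9*T²) = -25 + 45*T²)
E(D) = -8 (E(D) = 6 - 14 = -8)
√(l(-48, 38) + E(f(-5, 1))) = √(((-48)² + 29*38) - 8) = √((2304 + 1102) - 8) = √(3406 - 8) = √3398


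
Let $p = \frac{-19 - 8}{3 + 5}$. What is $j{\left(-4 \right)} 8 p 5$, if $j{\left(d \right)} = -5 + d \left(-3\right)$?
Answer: $-945$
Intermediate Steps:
$j{\left(d \right)} = -5 - 3 d$
$p = - \frac{27}{8} \approx -3.375$
$j{\left(-4 \right)} 8 p 5 = \left(-5 - -12\right) 8 \left(- \frac{27}{8}\right) 5 = \left(-5 + 12\right) 8 \left(- \frac{27}{8}\right) 5 = 7 \cdot 8 \left(- \frac{27}{8}\right) 5 = 56 \left(- \frac{27}{8}\right) 5 = \left(-189\right) 5 = -945$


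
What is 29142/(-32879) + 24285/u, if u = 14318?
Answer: 381211359/470761522 ≈ 0.80978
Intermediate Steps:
29142/(-32879) + 24285/u = 29142/(-32879) + 24285/14318 = 29142*(-1/32879) + 24285*(1/14318) = -29142/32879 + 24285/14318 = 381211359/470761522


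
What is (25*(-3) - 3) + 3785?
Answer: 3707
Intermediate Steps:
(25*(-3) - 3) + 3785 = (-75 - 3) + 3785 = -78 + 3785 = 3707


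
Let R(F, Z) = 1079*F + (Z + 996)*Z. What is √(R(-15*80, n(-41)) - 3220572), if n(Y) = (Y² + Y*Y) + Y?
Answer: 3*√1091265 ≈ 3133.9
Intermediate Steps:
n(Y) = Y + 2*Y² (n(Y) = (Y² + Y²) + Y = 2*Y² + Y = Y + 2*Y²)
R(F, Z) = 1079*F + Z*(996 + Z) (R(F, Z) = 1079*F + (996 + Z)*Z = 1079*F + Z*(996 + Z))
√(R(-15*80, n(-41)) - 3220572) = √(((-41*(1 + 2*(-41)))² + 996*(-41*(1 + 2*(-41))) + 1079*(-15*80)) - 3220572) = √(((-41*(1 - 82))² + 996*(-41*(1 - 82)) + 1079*(-1200)) - 3220572) = √(((-41*(-81))² + 996*(-41*(-81)) - 1294800) - 3220572) = √((3321² + 996*3321 - 1294800) - 3220572) = √((11029041 + 3307716 - 1294800) - 3220572) = √(13041957 - 3220572) = √9821385 = 3*√1091265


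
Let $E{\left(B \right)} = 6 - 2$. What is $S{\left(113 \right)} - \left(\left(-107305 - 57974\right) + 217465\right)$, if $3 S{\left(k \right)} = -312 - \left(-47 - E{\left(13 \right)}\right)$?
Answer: $-52273$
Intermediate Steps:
$E{\left(B \right)} = 4$ ($E{\left(B \right)} = 6 - 2 = 4$)
$S{\left(k \right)} = -87$ ($S{\left(k \right)} = \frac{-312 - \left(-47 - 4\right)}{3} = \frac{-312 - -51}{3} = \frac{-312 + 51}{3} = \frac{1}{3} \left(-261\right) = -87$)
$S{\left(113 \right)} - \left(\left(-107305 - 57974\right) + 217465\right) = -87 - \left(\left(-107305 - 57974\right) + 217465\right) = -87 - \left(-165279 + 217465\right) = -87 - 52186 = -52273$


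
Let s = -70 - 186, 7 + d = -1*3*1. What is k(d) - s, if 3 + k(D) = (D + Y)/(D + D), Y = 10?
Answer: 253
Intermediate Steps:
d = -10 (d = -7 - 1*3*1 = -7 - 3*1 = -7 - 3 = -10)
k(D) = -3 + (10 + D)/(2*D) (k(D) = -3 + (D + 10)/(D + D) = -3 + (10 + D)/((2*D)) = -3 + (10 + D)*(1/(2*D)) = -3 + (10 + D)/(2*D))
s = -256
k(d) - s = (-5/2 + 5/(-10)) - 1*(-256) = (-5/2 + 5*(-⅒)) + 256 = (-5/2 - ½) + 256 = -3 + 256 = 253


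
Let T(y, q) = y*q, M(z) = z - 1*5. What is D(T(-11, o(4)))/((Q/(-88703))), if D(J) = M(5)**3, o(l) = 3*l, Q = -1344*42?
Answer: 0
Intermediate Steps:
M(z) = -5 + z (M(z) = z - 5 = -5 + z)
Q = -56448
T(y, q) = q*y
D(J) = 0 (D(J) = (-5 + 5)**3 = 0**3 = 0)
D(T(-11, o(4)))/((Q/(-88703))) = 0/((-56448/(-88703))) = 0/((-56448*(-1/88703))) = 0/(56448/88703) = 0*(88703/56448) = 0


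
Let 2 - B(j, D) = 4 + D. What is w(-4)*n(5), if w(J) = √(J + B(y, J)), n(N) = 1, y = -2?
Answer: I*√2 ≈ 1.4142*I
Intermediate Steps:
B(j, D) = -2 - D (B(j, D) = 2 - (4 + D) = 2 + (-4 - D) = -2 - D)
w(J) = I*√2 (w(J) = √(J + (-2 - J)) = √(-2) = I*√2)
w(-4)*n(5) = (I*√2)*1 = I*√2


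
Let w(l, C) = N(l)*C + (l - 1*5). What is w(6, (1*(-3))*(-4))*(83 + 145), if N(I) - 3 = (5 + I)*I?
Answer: 189012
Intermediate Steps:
N(I) = 3 + I*(5 + I) (N(I) = 3 + (5 + I)*I = 3 + I*(5 + I))
w(l, C) = -5 + l + C*(3 + l² + 5*l) (w(l, C) = (3 + l² + 5*l)*C + (l - 1*5) = C*(3 + l² + 5*l) + (l - 5) = C*(3 + l² + 5*l) + (-5 + l) = -5 + l + C*(3 + l² + 5*l))
w(6, (1*(-3))*(-4))*(83 + 145) = (-5 + 6 + ((1*(-3))*(-4))*(3 + 6² + 5*6))*(83 + 145) = (-5 + 6 + (-3*(-4))*(3 + 36 + 30))*228 = (-5 + 6 + 12*69)*228 = (-5 + 6 + 828)*228 = 829*228 = 189012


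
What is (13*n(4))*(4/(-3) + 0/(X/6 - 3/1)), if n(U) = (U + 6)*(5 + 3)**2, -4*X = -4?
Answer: -33280/3 ≈ -11093.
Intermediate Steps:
X = 1 (X = -1/4*(-4) = 1)
n(U) = 384 + 64*U (n(U) = (6 + U)*8**2 = (6 + U)*64 = 384 + 64*U)
(13*n(4))*(4/(-3) + 0/(X/6 - 3/1)) = (13*(384 + 64*4))*(4/(-3) + 0/(1/6 - 3/1)) = (13*(384 + 256))*(4*(-1/3) + 0/(1*(1/6) - 3*1)) = (13*640)*(-4/3 + 0/(1/6 - 3)) = 8320*(-4/3 + 0/(-17/6)) = 8320*(-4/3 + 0*(-6/17)) = 8320*(-4/3 + 0) = 8320*(-4/3) = -33280/3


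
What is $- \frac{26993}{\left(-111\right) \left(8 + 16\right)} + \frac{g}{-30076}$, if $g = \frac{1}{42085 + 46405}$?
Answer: $\frac{4489990718791}{443127302460} \approx 10.133$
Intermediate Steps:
$g = \frac{1}{88490} \approx 1.1301 \cdot 10^{-5}$
$- \frac{26993}{\left(-111\right) \left(8 + 16\right)} + \frac{g}{-30076} = - \frac{26993}{\left(-111\right) \left(8 + 16\right)} + \frac{1}{88490 \left(-30076\right)} = - \frac{26993}{\left(-111\right) 24} + \frac{1}{88490} \left(- \frac{1}{30076}\right) = - \frac{26993}{-2664} - \frac{1}{2661425240} = \left(-26993\right) \left(- \frac{1}{2664}\right) - \frac{1}{2661425240} = \frac{26993}{2664} - \frac{1}{2661425240} = \frac{4489990718791}{443127302460}$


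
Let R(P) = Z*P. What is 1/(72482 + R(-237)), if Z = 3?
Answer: 1/71771 ≈ 1.3933e-5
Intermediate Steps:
R(P) = 3*P
1/(72482 + R(-237)) = 1/(72482 + 3*(-237)) = 1/(72482 - 711) = 1/71771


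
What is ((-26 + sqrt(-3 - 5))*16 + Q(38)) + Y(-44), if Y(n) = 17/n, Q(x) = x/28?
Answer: -127829/308 + 32*I*sqrt(2) ≈ -415.03 + 45.255*I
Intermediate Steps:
Q(x) = x/28 (Q(x) = x*(1/28) = x/28)
((-26 + sqrt(-3 - 5))*16 + Q(38)) + Y(-44) = ((-26 + sqrt(-3 - 5))*16 + (1/28)*38) + 17/(-44) = ((-26 + sqrt(-8))*16 + 19/14) + 17*(-1/44) = ((-26 + 2*I*sqrt(2))*16 + 19/14) - 17/44 = ((-416 + 32*I*sqrt(2)) + 19/14) - 17/44 = (-5805/14 + 32*I*sqrt(2)) - 17/44 = -127829/308 + 32*I*sqrt(2)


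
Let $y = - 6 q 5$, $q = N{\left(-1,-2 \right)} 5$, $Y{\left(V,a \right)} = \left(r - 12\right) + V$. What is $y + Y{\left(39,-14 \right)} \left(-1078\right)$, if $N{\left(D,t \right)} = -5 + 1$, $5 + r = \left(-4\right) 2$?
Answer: $-14492$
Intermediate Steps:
$r = -13$ ($r = -5 - 8 = -13$)
$N{\left(D,t \right)} = -4$
$Y{\left(V,a \right)} = -25 + V$ ($Y{\left(V,a \right)} = \left(-13 - 12\right) + V = -25 + V$)
$q = -20$ ($q = \left(-4\right) 5 = -20$)
$y = 600$ ($y = \left(-6\right) \left(-20\right) 5 = 120 \cdot 5 = 600$)
$y + Y{\left(39,-14 \right)} \left(-1078\right) = 600 + \left(-25 + 39\right) \left(-1078\right) = 600 + 14 \left(-1078\right) = 600 - 15092 = -14492$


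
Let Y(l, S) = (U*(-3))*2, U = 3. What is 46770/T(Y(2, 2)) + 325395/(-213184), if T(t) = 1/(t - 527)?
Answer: -5433985870995/213184 ≈ -2.5490e+7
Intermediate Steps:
Y(l, S) = -18 (Y(l, S) = (3*(-3))*2 = -9*2 = -18)
T(t) = 1/(-527 + t)
46770/T(Y(2, 2)) + 325395/(-213184) = 46770/(1/(-527 - 18)) + 325395/(-213184) = 46770/(1/(-545)) + 325395*(-1/213184) = 46770/(-1/545) - 325395/213184 = 46770*(-545) - 325395/213184 = -25489650 - 325395/213184 = -5433985870995/213184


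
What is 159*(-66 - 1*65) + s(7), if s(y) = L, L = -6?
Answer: -20835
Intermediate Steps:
s(y) = -6
159*(-66 - 1*65) + s(7) = 159*(-66 - 1*65) - 6 = 159*(-66 - 65) - 6 = 159*(-131) - 6 = -20829 - 6 = -20835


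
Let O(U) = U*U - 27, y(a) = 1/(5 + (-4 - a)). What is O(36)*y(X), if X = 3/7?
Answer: 8883/4 ≈ 2220.8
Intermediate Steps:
X = 3/7 (X = 3*(1/7) = 3/7 ≈ 0.42857)
y(a) = 1/(1 - a)
O(U) = -27 + U**2 (O(U) = U**2 - 27 = -27 + U**2)
O(36)*y(X) = (-27 + 36**2)*(-1/(-1 + 3/7)) = (-27 + 1296)*(-1/(-4/7)) = 1269*(-1*(-7/4)) = 1269*(7/4) = 8883/4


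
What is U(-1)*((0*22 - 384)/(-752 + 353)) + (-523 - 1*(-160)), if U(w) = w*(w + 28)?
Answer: -51735/133 ≈ -388.98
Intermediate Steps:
U(w) = w*(28 + w)
U(-1)*((0*22 - 384)/(-752 + 353)) + (-523 - 1*(-160)) = (-(28 - 1))*((0*22 - 384)/(-752 + 353)) + (-523 - 1*(-160)) = (-1*27)*((0 - 384)/(-399)) + (-523 + 160) = -(-10368)*(-1)/399 - 363 = -27*128/133 - 363 = -3456/133 - 363 = -51735/133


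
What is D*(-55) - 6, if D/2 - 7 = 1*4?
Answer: -1216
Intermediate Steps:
D = 22 (D = 14 + 2*(1*4) = 14 + 2*4 = 14 + 8 = 22)
D*(-55) - 6 = 22*(-55) - 6 = -1210 - 6 = -1216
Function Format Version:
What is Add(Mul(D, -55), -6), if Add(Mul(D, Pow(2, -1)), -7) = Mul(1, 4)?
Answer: -1216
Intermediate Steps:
D = 22 (D = Add(14, Mul(2, Mul(1, 4))) = Add(14, Mul(2, 4)) = Add(14, 8) = 22)
Add(Mul(D, -55), -6) = Add(Mul(22, -55), -6) = Add(-1210, -6) = -1216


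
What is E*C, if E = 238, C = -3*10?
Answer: -7140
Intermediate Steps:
C = -30
E*C = 238*(-30) = -7140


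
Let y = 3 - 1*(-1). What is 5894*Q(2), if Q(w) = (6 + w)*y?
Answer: 188608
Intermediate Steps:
y = 4 (y = 3 + 1 = 4)
Q(w) = 24 + 4*w (Q(w) = (6 + w)*4 = 24 + 4*w)
5894*Q(2) = 5894*(24 + 4*2) = 5894*(24 + 8) = 5894*32 = 188608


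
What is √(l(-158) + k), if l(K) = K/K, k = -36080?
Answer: I*√36079 ≈ 189.94*I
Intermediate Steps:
l(K) = 1
√(l(-158) + k) = √(1 - 36080) = √(-36079) = I*√36079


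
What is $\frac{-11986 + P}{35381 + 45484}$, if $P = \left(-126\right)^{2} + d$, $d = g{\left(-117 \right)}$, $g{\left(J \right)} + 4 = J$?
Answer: $\frac{3769}{80865} \approx 0.046609$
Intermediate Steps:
$g{\left(J \right)} = -4 + J$
$d = -121$ ($d = -4 - 117 = -121$)
$P = 15755$ ($P = \left(-126\right)^{2} - 121 = 15876 - 121 = 15755$)
$\frac{-11986 + P}{35381 + 45484} = \frac{-11986 + 15755}{35381 + 45484} = \frac{3769}{80865}$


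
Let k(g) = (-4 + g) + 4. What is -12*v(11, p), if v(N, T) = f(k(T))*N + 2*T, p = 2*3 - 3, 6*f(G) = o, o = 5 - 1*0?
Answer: -182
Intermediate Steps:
o = 5 (o = 5 + 0 = 5)
k(g) = g
f(G) = ⅚ (f(G) = (⅙)*5 = ⅚)
p = 3 (p = 6 - 3 = 3)
v(N, T) = 2*T + 5*N/6 (v(N, T) = 5*N/6 + 2*T = 2*T + 5*N/6)
-12*v(11, p) = -12*(2*3 + (⅚)*11) = -12*(6 + 55/6) = -12*91/6 = -182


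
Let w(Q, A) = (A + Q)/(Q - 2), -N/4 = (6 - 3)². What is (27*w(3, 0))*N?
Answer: -2916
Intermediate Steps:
N = -36 (N = -4*(6 - 3)² = -4*3² = -4*9 = -36)
w(Q, A) = (A + Q)/(-2 + Q)
(27*w(3, 0))*N = (27*((0 + 3)/(-2 + 3)))*(-36) = (27*(3/1))*(-36) = (27*(1*3))*(-36) = (27*3)*(-36) = 81*(-36) = -2916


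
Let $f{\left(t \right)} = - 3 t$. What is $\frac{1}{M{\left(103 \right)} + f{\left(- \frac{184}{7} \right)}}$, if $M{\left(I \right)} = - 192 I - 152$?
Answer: $- \frac{7}{138944} \approx -5.038 \cdot 10^{-5}$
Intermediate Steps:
$M{\left(I \right)} = -152 - 192 I$
$\frac{1}{M{\left(103 \right)} + f{\left(- \frac{184}{7} \right)}} = \frac{1}{\left(-152 - 19776\right) - 3 \left(- \frac{184}{7}\right)} = \frac{1}{\left(-152 - 19776\right) - 3 \left(\left(-184\right) \frac{1}{7}\right)} = \frac{1}{-19928 - - \frac{552}{7}} = \frac{1}{-19928 + \frac{552}{7}} = \frac{1}{- \frac{138944}{7}} = - \frac{7}{138944}$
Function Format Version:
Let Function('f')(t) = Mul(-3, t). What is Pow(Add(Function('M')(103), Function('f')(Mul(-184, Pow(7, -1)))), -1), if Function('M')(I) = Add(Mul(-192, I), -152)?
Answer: Rational(-7, 138944) ≈ -5.0380e-5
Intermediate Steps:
Function('M')(I) = Add(-152, Mul(-192, I))
Pow(Add(Function('M')(103), Function('f')(Mul(-184, Pow(7, -1)))), -1) = Pow(Add(Add(-152, Mul(-192, 103)), Mul(-3, Mul(-184, Pow(7, -1)))), -1) = Pow(Add(Add(-152, -19776), Mul(-3, Mul(-184, Rational(1, 7)))), -1) = Pow(Add(-19928, Mul(-3, Rational(-184, 7))), -1) = Pow(Add(-19928, Rational(552, 7)), -1) = Pow(Rational(-138944, 7), -1) = Rational(-7, 138944)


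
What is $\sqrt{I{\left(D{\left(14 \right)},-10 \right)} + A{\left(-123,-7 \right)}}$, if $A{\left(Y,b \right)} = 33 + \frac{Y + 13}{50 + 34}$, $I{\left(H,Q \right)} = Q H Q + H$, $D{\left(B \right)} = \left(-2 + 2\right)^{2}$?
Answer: $\frac{11 \sqrt{462}}{42} \approx 5.6294$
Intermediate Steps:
$D{\left(B \right)} = 0$ ($D{\left(B \right)} = 0^{2} = 0$)
$I{\left(H,Q \right)} = H + H Q^{2}$ ($I{\left(H,Q \right)} = H Q Q + H = H Q^{2} + H = H + H Q^{2}$)
$A{\left(Y,b \right)} = \frac{2785}{84} + \frac{Y}{84}$ ($A{\left(Y,b \right)} = 33 + \frac{13 + Y}{84} = 33 + \left(13 + Y\right) \frac{1}{84} = 33 + \left(\frac{13}{84} + \frac{Y}{84}\right) = \frac{2785}{84} + \frac{Y}{84}$)
$\sqrt{I{\left(D{\left(14 \right)},-10 \right)} + A{\left(-123,-7 \right)}} = \sqrt{0 \left(1 + \left(-10\right)^{2}\right) + \left(\frac{2785}{84} + \frac{1}{84} \left(-123\right)\right)} = \sqrt{0 \left(1 + 100\right) + \left(\frac{2785}{84} - \frac{41}{28}\right)} = \sqrt{0 \cdot 101 + \frac{1331}{42}} = \sqrt{0 + \frac{1331}{42}} = \sqrt{\frac{1331}{42}} = \frac{11 \sqrt{462}}{42}$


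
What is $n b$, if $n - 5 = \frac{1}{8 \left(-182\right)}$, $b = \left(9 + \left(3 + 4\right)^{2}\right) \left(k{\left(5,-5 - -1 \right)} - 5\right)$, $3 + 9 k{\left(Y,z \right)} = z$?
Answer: $- \frac{211091}{126} \approx -1675.3$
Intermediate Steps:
$k{\left(Y,z \right)} = - \frac{1}{3} + \frac{z}{9}$
$b = - \frac{3016}{9}$ ($b = \left(9 + \left(3 + 4\right)^{2}\right) \left(\left(- \frac{1}{3} + \frac{-5 - -1}{9}\right) - 5\right) = \left(9 + 7^{2}\right) \left(\left(- \frac{1}{3} + \frac{-5 + 1}{9}\right) - 5\right) = \left(9 + 49\right) \left(\left(- \frac{1}{3} + \frac{1}{9} \left(-4\right)\right) - 5\right) = 58 \left(\left(- \frac{1}{3} - \frac{4}{9}\right) - 5\right) = 58 \left(- \frac{7}{9} - 5\right) = 58 \left(- \frac{52}{9}\right) = - \frac{3016}{9} \approx -335.11$)
$n = \frac{7279}{1456}$ ($n = 5 + \frac{1}{8 \left(-182\right)} = 5 + \frac{1}{-1456} = 5 - \frac{1}{1456} = \frac{7279}{1456} \approx 4.9993$)
$n b = \frac{7279}{1456} \left(- \frac{3016}{9}\right) = - \frac{211091}{126}$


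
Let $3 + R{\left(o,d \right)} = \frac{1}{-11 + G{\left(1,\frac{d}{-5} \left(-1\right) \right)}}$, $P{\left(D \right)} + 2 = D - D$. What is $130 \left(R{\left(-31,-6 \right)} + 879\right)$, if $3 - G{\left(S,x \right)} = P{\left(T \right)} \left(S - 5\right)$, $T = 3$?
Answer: $\frac{910975}{8} \approx 1.1387 \cdot 10^{5}$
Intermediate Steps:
$P{\left(D \right)} = -2$ ($P{\left(D \right)} = -2 + \left(D - D\right) = -2 + 0 = -2$)
$G{\left(S,x \right)} = -7 + 2 S$ ($G{\left(S,x \right)} = 3 - - 2 \left(S - 5\right) = 3 - - 2 \left(-5 + S\right) = 3 - \left(10 - 2 S\right) = 3 + \left(-10 + 2 S\right) = -7 + 2 S$)
$R{\left(o,d \right)} = - \frac{49}{16}$ ($R{\left(o,d \right)} = -3 + \frac{1}{-11 + \left(-7 + 2 \cdot 1\right)} = -3 + \frac{1}{-11 + \left(-7 + 2\right)} = -3 + \frac{1}{-11 - 5} = -3 + \frac{1}{-16} = -3 - \frac{1}{16} = - \frac{49}{16}$)
$130 \left(R{\left(-31,-6 \right)} + 879\right) = 130 \left(- \frac{49}{16} + 879\right) = 130 \cdot \frac{14015}{16} = \frac{910975}{8}$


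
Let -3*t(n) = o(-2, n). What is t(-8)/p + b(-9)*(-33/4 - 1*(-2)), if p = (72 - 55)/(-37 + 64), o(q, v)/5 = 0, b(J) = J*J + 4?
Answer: -2125/4 ≈ -531.25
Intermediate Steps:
b(J) = 4 + J² (b(J) = J² + 4 = 4 + J²)
o(q, v) = 0 (o(q, v) = 5*0 = 0)
t(n) = 0 (t(n) = -⅓*0 = 0)
p = 17/27 ≈ 0.62963
t(-8)/p + b(-9)*(-33/4 - 1*(-2)) = 0/(17/27) + (4 + (-9)²)*(-33/4 - 1*(-2)) = 0*(27/17) + (4 + 81)*(-33*¼ + 2) = 0 + 85*(-33/4 + 2) = 0 + 85*(-25/4) = 0 - 2125/4 = -2125/4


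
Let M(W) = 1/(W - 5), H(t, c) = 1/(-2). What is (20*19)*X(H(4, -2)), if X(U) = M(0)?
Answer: -76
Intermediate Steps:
H(t, c) = -1/2
M(W) = 1/(-5 + W)
X(U) = -1/5 (X(U) = 1/(-5 + 0) = 1/(-5) = -1/5)
(20*19)*X(H(4, -2)) = (20*19)*(-1/5) = 380*(-1/5) = -76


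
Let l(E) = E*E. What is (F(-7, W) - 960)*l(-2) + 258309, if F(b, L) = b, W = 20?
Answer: 254441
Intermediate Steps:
l(E) = E**2
(F(-7, W) - 960)*l(-2) + 258309 = (-7 - 960)*(-2)**2 + 258309 = -967*4 + 258309 = -3868 + 258309 = 254441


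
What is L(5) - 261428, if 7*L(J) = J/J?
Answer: -1829995/7 ≈ -2.6143e+5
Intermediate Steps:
L(J) = 1/7 (L(J) = (J/J)/7 = (1/7)*1 = 1/7)
L(5) - 261428 = 1/7 - 261428 = -1829995/7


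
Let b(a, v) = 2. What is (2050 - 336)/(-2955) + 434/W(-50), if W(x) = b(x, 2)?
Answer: 639521/2955 ≈ 216.42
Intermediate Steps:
W(x) = 2
(2050 - 336)/(-2955) + 434/W(-50) = (2050 - 336)/(-2955) + 434/2 = 1714*(-1/2955) + 434*(½) = -1714/2955 + 217 = 639521/2955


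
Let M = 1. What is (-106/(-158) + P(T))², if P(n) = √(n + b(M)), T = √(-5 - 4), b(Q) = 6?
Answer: (53 + 79*√3*√(2 + I))²/6241 ≈ 9.8323 + 3.7984*I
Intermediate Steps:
T = 3*I (T = √(-9) = 3*I ≈ 3.0*I)
P(n) = √(6 + n) (P(n) = √(n + 6) = √(6 + n))
(-106/(-158) + P(T))² = (-106/(-158) + √(6 + 3*I))² = (-106*(-1/158) + √(6 + 3*I))² = (53/79 + √(6 + 3*I))²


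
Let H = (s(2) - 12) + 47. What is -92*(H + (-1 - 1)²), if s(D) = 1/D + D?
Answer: -3818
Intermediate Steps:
s(D) = D + 1/D (s(D) = 1/D + D = D + 1/D)
H = 75/2 (H = ((2 + 1/2) - 12) + 47 = ((2 + ½) - 12) + 47 = (5/2 - 12) + 47 = -19/2 + 47 = 75/2 ≈ 37.500)
-92*(H + (-1 - 1)²) = -92*(75/2 + (-1 - 1)²) = -92*(75/2 + (-2)²) = -92*(75/2 + 4) = -92*83/2 = -3818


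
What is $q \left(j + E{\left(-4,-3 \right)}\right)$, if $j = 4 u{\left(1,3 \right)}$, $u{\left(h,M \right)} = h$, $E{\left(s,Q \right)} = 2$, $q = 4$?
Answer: $24$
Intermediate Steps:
$j = 4$ ($j = 4 \cdot 1 = 4$)
$q \left(j + E{\left(-4,-3 \right)}\right) = 4 \left(4 + 2\right) = 4 \cdot 6 = 24$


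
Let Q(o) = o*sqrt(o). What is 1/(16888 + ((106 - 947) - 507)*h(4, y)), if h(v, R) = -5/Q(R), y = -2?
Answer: 8444/145441497 - 1685*I*sqrt(2)/290882994 ≈ 5.8058e-5 - 8.1921e-6*I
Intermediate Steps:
Q(o) = o**(3/2)
h(v, R) = -5/R**(3/2)
1/(16888 + ((106 - 947) - 507)*h(4, y)) = 1/(16888 + ((106 - 947) - 507)*(-5*I*sqrt(2)/4)) = 1/(16888 + (-841 - 507)*(-5*I*sqrt(2)/4)) = 1/(16888 - (-1685)*I*sqrt(2)) = 1/(16888 + 1685*I*sqrt(2))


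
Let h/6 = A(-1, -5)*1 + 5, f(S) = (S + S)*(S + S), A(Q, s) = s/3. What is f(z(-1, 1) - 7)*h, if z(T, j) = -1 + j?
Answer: 3920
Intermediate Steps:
A(Q, s) = s/3 (A(Q, s) = s*(⅓) = s/3)
f(S) = 4*S² (f(S) = (2*S)*(2*S) = 4*S²)
h = 20 (h = 6*(((⅓)*(-5))*1 + 5) = 6*(-5/3*1 + 5) = 6*(-5/3 + 5) = 6*(10/3) = 20)
f(z(-1, 1) - 7)*h = (4*((-1 + 1) - 7)²)*20 = (4*(0 - 7)²)*20 = (4*(-7)²)*20 = (4*49)*20 = 196*20 = 3920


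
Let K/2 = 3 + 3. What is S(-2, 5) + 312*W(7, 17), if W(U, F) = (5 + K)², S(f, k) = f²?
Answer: 90172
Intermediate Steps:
K = 12 (K = 2*(3 + 3) = 2*6 = 12)
W(U, F) = 289 (W(U, F) = (5 + 12)² = 17² = 289)
S(-2, 5) + 312*W(7, 17) = (-2)² + 312*289 = 4 + 90168 = 90172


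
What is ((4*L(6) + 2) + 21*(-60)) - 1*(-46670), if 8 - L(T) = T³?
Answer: 44580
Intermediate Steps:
L(T) = 8 - T³
((4*L(6) + 2) + 21*(-60)) - 1*(-46670) = ((4*(8 - 1*6³) + 2) + 21*(-60)) - 1*(-46670) = ((4*(8 - 1*216) + 2) - 1260) + 46670 = ((4*(8 - 216) + 2) - 1260) + 46670 = ((4*(-208) + 2) - 1260) + 46670 = ((-832 + 2) - 1260) + 46670 = (-830 - 1260) + 46670 = -2090 + 46670 = 44580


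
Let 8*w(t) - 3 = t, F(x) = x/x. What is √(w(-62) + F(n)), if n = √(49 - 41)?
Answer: I*√102/4 ≈ 2.5249*I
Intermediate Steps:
n = 2*√2 (n = √8 = 2*√2 ≈ 2.8284)
F(x) = 1
w(t) = 3/8 + t/8
√(w(-62) + F(n)) = √((3/8 + (⅛)*(-62)) + 1) = √((3/8 - 31/4) + 1) = √(-59/8 + 1) = √(-51/8) = I*√102/4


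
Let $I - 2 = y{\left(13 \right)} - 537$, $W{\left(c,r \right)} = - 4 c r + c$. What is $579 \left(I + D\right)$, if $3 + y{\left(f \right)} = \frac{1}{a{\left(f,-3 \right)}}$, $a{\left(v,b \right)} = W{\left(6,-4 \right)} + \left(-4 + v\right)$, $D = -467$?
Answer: $- \frac{21529922}{37} \approx -5.8189 \cdot 10^{5}$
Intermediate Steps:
$W{\left(c,r \right)} = c - 4 c r$ ($W{\left(c,r \right)} = - 4 c r + c = c - 4 c r$)
$a{\left(v,b \right)} = 98 + v$ ($a{\left(v,b \right)} = 6 \left(1 - -16\right) + \left(-4 + v\right) = 6 \left(1 + 16\right) + \left(-4 + v\right) = 6 \cdot 17 + \left(-4 + v\right) = 102 + \left(-4 + v\right) = 98 + v$)
$y{\left(f \right)} = -3 + \frac{1}{98 + f}$
$I = - \frac{59717}{111}$ ($I = 2 - \left(537 - \frac{-293 - 39}{98 + 13}\right) = 2 - \left(537 - \frac{-293 - 39}{111}\right) = 2 + \left(\frac{1}{111} \left(-332\right) - 537\right) = 2 - \frac{59939}{111} = - \frac{59717}{111} \approx -537.99$)
$579 \left(I + D\right) = 579 \left(- \frac{59717}{111} - 467\right) = 579 \left(- \frac{111554}{111}\right) = - \frac{21529922}{37}$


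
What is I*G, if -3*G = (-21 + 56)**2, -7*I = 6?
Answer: 350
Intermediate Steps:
I = -6/7 (I = -1/7*6 = -6/7 ≈ -0.85714)
G = -1225/3 (G = -(-21 + 56)**2/3 = -1/3*35**2 = -1/3*1225 = -1225/3 ≈ -408.33)
I*G = -6/7*(-1225/3) = 350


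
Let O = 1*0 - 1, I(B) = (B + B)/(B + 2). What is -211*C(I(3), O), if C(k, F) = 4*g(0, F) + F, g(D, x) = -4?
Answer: 3587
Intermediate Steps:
I(B) = 2*B/(2 + B) (I(B) = (2*B)/(2 + B) = 2*B/(2 + B))
O = -1 (O = 0 - 1 = -1)
C(k, F) = -16 + F (C(k, F) = 4*(-4) + F = -16 + F)
-211*C(I(3), O) = -211*(-16 - 1) = -211*(-17) = 3587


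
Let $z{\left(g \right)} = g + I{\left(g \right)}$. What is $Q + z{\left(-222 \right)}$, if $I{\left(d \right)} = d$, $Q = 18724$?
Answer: $18280$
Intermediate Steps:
$z{\left(g \right)} = 2 g$ ($z{\left(g \right)} = g + g = 2 g$)
$Q + z{\left(-222 \right)} = 18724 + 2 \left(-222\right) = 18724 - 444 = 18280$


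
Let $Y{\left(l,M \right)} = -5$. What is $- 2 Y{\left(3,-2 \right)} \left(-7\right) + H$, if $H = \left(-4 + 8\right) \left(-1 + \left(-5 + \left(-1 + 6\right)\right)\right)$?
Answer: $-74$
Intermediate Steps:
$H = -4$ ($H = 4 \left(-1 + \left(-5 + 5\right)\right) = 4 \left(-1 + 0\right) = 4 \left(-1\right) = -4$)
$- 2 Y{\left(3,-2 \right)} \left(-7\right) + H = - 2 \left(\left(-5\right) \left(-7\right)\right) - 4 = \left(-2\right) 35 - 4 = -70 - 4 = -74$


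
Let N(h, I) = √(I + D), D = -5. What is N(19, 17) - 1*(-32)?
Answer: 32 + 2*√3 ≈ 35.464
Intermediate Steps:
N(h, I) = √(-5 + I) (N(h, I) = √(I - 5) = √(-5 + I))
N(19, 17) - 1*(-32) = √(-5 + 17) - 1*(-32) = √12 + 32 = 2*√3 + 32 = 32 + 2*√3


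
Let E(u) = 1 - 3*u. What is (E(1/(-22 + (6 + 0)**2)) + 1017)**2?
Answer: 203034001/196 ≈ 1.0359e+6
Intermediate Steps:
(E(1/(-22 + (6 + 0)**2)) + 1017)**2 = ((1 - 3/(-22 + (6 + 0)**2)) + 1017)**2 = ((1 - 3/(-22 + 6**2)) + 1017)**2 = ((1 - 3/(-22 + 36)) + 1017)**2 = ((1 - 3/14) + 1017)**2 = (11/14 + 1017)**2 = (14249/14)**2 = 203034001/196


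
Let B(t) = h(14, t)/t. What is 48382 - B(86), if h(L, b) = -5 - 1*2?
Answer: 4160859/86 ≈ 48382.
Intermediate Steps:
h(L, b) = -7 (h(L, b) = -5 - 2 = -7)
B(t) = -7/t
48382 - B(86) = 48382 - (-7)/86 = 48382 - 1*(-7/86) = 48382 + 7/86 = 4160859/86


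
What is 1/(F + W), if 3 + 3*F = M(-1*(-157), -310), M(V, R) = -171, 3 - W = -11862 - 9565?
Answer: 1/21372 ≈ 4.6790e-5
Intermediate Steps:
W = 21430 (W = 3 - (-11862 - 9565) = 3 - 1*(-21427) = 3 + 21427 = 21430)
F = -58 (F = -1 + (1/3)*(-171) = -1 - 57 = -58)
1/(F + W) = 1/(-58 + 21430) = 1/21372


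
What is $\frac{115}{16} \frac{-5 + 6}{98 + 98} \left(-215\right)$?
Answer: $- \frac{24725}{3136} \approx -7.8842$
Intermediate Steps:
$\frac{115}{16} \frac{-5 + 6}{98 + 98} \left(-215\right) = 115 \cdot \frac{1}{16} \cdot 1 \cdot \frac{1}{196} \left(-215\right) = \frac{115 \cdot 1 \cdot \frac{1}{196}}{16} \left(-215\right) = \frac{115}{16} \cdot \frac{1}{196} \left(-215\right) = \frac{115}{3136} \left(-215\right) = - \frac{24725}{3136}$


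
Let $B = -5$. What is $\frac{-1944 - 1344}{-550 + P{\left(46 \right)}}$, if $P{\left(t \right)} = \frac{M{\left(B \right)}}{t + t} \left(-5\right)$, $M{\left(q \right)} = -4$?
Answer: $\frac{25208}{4215} \approx 5.9805$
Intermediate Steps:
$P{\left(t \right)} = \frac{10}{t}$ ($P{\left(t \right)} = \frac{1}{t + t} \left(-4\right) \left(-5\right) = \frac{1}{2 t} \left(-4\right) \left(-5\right) = - \frac{2}{t} \left(-5\right) = \frac{10}{t}$)
$\frac{-1944 - 1344}{-550 + P{\left(46 \right)}} = \frac{-1944 - 1344}{-550 + \frac{10}{46}} = \frac{-1944 - 1344}{-550 + 10 \cdot \frac{1}{46}} = - \frac{3288}{-550 + \frac{5}{23}} = - \frac{3288}{- \frac{12645}{23}} = \left(-3288\right) \left(- \frac{23}{12645}\right) = \frac{25208}{4215}$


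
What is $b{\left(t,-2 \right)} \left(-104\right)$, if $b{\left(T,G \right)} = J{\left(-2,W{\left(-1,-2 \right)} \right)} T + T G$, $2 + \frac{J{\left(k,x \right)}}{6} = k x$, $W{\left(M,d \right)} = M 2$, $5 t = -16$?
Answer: $3328$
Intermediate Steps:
$t = - \frac{16}{5}$ ($t = \frac{1}{5} \left(-16\right) = - \frac{16}{5} \approx -3.2$)
$W{\left(M,d \right)} = 2 M$
$J{\left(k,x \right)} = -12 + 6 k x$
$b{\left(T,G \right)} = 12 T + G T$ ($b{\left(T,G \right)} = \left(-12 + 6 \left(-2\right) 2 \left(-1\right)\right) T + T G = \left(-12 + 6 \left(-2\right) \left(-2\right)\right) T + G T = \left(-12 + 24\right) T + G T = 12 T + G T$)
$b{\left(t,-2 \right)} \left(-104\right) = - \frac{16 \left(12 - 2\right)}{5} \left(-104\right) = \left(- \frac{16}{5}\right) 10 \left(-104\right) = \left(-32\right) \left(-104\right) = 3328$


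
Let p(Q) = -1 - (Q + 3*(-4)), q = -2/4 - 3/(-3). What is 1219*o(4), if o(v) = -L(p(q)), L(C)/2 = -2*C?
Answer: 51198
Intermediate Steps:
q = ½ (q = -2*¼ - 3*(-⅓) = -½ + 1 = ½ ≈ 0.50000)
p(Q) = 11 - Q (p(Q) = -1 - (Q - 12) = -1 - (-12 + Q) = -1 + (12 - Q) = 11 - Q)
L(C) = -4*C (L(C) = 2*(-2*C) = -4*C)
o(v) = 42 (o(v) = -(-4)*(11 - 1*½) = -(-4)*(11 - ½) = -(-4)*21/2 = -1*(-42) = 42)
1219*o(4) = 1219*42 = 51198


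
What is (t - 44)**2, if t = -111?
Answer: 24025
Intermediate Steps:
(t - 44)**2 = (-111 - 44)**2 = (-155)**2 = 24025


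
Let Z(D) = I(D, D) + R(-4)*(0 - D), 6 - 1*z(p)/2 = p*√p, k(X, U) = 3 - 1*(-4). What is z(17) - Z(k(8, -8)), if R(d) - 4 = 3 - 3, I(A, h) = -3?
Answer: 43 - 34*√17 ≈ -97.186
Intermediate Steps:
k(X, U) = 7 (k(X, U) = 3 + 4 = 7)
z(p) = 12 - 2*p^(3/2) (z(p) = 12 - 2*p*√p = 12 - 2*p^(3/2))
R(d) = 4 (R(d) = 4 + (3 - 3) = 4 + 0 = 4)
Z(D) = -3 - 4*D (Z(D) = -3 + 4*(0 - D) = -3 + 4*(-D) = -3 - 4*D)
z(17) - Z(k(8, -8)) = (12 - 34*√17) - (-3 - 4*7) = (12 - 34*√17) - (-3 - 28) = (12 - 34*√17) - 1*(-31) = (12 - 34*√17) + 31 = 43 - 34*√17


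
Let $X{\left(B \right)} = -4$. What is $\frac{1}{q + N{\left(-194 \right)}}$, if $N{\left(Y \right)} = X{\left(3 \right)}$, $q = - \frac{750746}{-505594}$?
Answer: $- \frac{252797}{635815} \approx -0.3976$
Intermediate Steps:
$q = \frac{375373}{252797}$ ($q = \left(-750746\right) \left(- \frac{1}{505594}\right) = \frac{375373}{252797} \approx 1.4849$)
$N{\left(Y \right)} = -4$
$\frac{1}{q + N{\left(-194 \right)}} = \frac{1}{\frac{375373}{252797} - 4} = \frac{1}{- \frac{635815}{252797}} = - \frac{252797}{635815}$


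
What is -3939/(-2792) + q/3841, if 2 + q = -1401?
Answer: 487501/466264 ≈ 1.0455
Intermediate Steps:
q = -1403 (q = -2 - 1401 = -1403)
-3939/(-2792) + q/3841 = -3939/(-2792) - 1403/3841 = -3939*(-1/2792) - 1403*1/3841 = 3939/2792 - 61/167 = 487501/466264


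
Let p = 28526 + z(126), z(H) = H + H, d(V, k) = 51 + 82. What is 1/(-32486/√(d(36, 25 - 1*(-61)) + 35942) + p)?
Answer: 14029275/403720214596 + 2195*√1443/403720214596 ≈ 3.4957e-5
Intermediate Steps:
d(V, k) = 133
z(H) = 2*H
p = 28778 (p = 28526 + 2*126 = 28526 + 252 = 28778)
1/(-32486/√(d(36, 25 - 1*(-61)) + 35942) + p) = 1/(-32486/√(133 + 35942) + 28778) = 1/(-32486*√1443/7215 + 28778) = 1/(-878*√1443/195 + 28778) = 1/(28778 - 878*√1443/195)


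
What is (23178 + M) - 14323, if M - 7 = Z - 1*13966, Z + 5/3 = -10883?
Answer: -47966/3 ≈ -15989.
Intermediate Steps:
Z = -32654/3 (Z = -5/3 - 10883 = -32654/3 ≈ -10885.)
M = -74531/3 (M = 7 + (-32654/3 - 1*13966) = 7 + (-32654/3 - 13966) = 7 - 74552/3 = -74531/3 ≈ -24844.)
(23178 + M) - 14323 = (23178 - 74531/3) - 14323 = -4997/3 - 14323 = -47966/3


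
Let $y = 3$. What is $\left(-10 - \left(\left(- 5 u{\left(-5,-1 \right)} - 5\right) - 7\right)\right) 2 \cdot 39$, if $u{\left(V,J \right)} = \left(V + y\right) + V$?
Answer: $-2574$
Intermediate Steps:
$u{\left(V,J \right)} = 3 + 2 V$ ($u{\left(V,J \right)} = \left(V + 3\right) + V = \left(3 + V\right) + V = 3 + 2 V$)
$\left(-10 - \left(\left(- 5 u{\left(-5,-1 \right)} - 5\right) - 7\right)\right) 2 \cdot 39 = \left(-10 - \left(\left(- 5 \left(3 + 2 \left(-5\right)\right) - 5\right) - 7\right)\right) 2 \cdot 39 = \left(-10 - \left(\left(- 5 \left(3 - 10\right) - 5\right) - 7\right)\right) 2 \cdot 39 = \left(-10 - \left(\left(\left(-5\right) \left(-7\right) - 5\right) - 7\right)\right) 2 \cdot 39 = \left(-10 - \left(\left(35 - 5\right) - 7\right)\right) 2 \cdot 39 = \left(-10 - \left(30 - 7\right)\right) 2 \cdot 39 = \left(-10 - 23\right) 2 \cdot 39 = \left(-33\right) 2 \cdot 39 = \left(-66\right) 39 = -2574$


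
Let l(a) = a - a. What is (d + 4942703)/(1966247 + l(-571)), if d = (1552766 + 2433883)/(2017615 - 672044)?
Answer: 6650761805062/2645724942037 ≈ 2.5138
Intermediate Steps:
l(a) = 0
d = 3986649/1345571 ≈ 2.9628
(d + 4942703)/(1966247 + l(-571)) = (3986649/1345571 + 4942703)/(1966247 + 0) = (6650761805062/1345571)/1966247 = (6650761805062/1345571)*(1/1966247) = 6650761805062/2645724942037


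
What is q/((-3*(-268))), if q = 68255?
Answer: 68255/804 ≈ 84.894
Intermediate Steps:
q/((-3*(-268))) = 68255/((-3*(-268))) = 68255/804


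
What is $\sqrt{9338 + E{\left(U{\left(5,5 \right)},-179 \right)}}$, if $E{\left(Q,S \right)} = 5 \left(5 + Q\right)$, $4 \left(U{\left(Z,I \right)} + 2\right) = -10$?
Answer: $\frac{\sqrt{37362}}{2} \approx 96.646$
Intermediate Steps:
$U{\left(Z,I \right)} = - \frac{9}{2}$ ($U{\left(Z,I \right)} = -2 + \frac{1}{4} \left(-10\right) = -2 - \frac{5}{2} = - \frac{9}{2}$)
$E{\left(Q,S \right)} = 25 + 5 Q$
$\sqrt{9338 + E{\left(U{\left(5,5 \right)},-179 \right)}} = \sqrt{9338 + \left(25 + 5 \left(- \frac{9}{2}\right)\right)} = \sqrt{9338 + \left(25 - \frac{45}{2}\right)} = \sqrt{9338 + \frac{5}{2}} = \sqrt{\frac{18681}{2}} = \frac{\sqrt{37362}}{2}$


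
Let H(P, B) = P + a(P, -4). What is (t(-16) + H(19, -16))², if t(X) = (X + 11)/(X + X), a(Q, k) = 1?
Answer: 416025/1024 ≈ 406.27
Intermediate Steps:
H(P, B) = 1 + P (H(P, B) = P + 1 = 1 + P)
t(X) = (11 + X)/(2*X) (t(X) = (11 + X)/((2*X)) = (11 + X)*(1/(2*X)) = (11 + X)/(2*X))
(t(-16) + H(19, -16))² = ((½)*(11 - 16)/(-16) + (1 + 19))² = ((½)*(-1/16)*(-5) + 20)² = (5/32 + 20)² = (645/32)² = 416025/1024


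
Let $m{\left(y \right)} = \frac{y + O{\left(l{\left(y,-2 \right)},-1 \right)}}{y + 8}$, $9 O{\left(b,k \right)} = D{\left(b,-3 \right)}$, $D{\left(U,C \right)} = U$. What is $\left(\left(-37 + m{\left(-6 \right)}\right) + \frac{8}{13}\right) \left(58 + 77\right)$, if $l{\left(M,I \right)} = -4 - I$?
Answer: $- \frac{69315}{13} \approx -5331.9$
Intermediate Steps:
$O{\left(b,k \right)} = \frac{b}{9}$
$m{\left(y \right)} = \frac{- \frac{2}{9} + y}{8 + y}$ ($m{\left(y \right)} = \frac{y + \frac{-4 - -2}{9}}{y + 8} = \frac{y + \frac{-4 + 2}{9}}{8 + y} = \frac{y + \frac{1}{9} \left(-2\right)}{8 + y} = \frac{y - \frac{2}{9}}{8 + y} = \frac{- \frac{2}{9} + y}{8 + y}$)
$\left(\left(-37 + m{\left(-6 \right)}\right) + \frac{8}{13}\right) \left(58 + 77\right) = \left(\left(-37 + \frac{- \frac{2}{9} - 6}{8 - 6}\right) + \frac{8}{13}\right) \left(58 + 77\right) = \left(\left(-37 + \frac{1}{2} \left(- \frac{56}{9}\right)\right) + 8 \cdot \frac{1}{13}\right) 135 = \left(\left(-37 + \frac{1}{2} \left(- \frac{56}{9}\right)\right) + \frac{8}{13}\right) 135 = \left(\left(-37 - \frac{28}{9}\right) + \frac{8}{13}\right) 135 = \left(- \frac{361}{9} + \frac{8}{13}\right) 135 = \left(- \frac{4621}{117}\right) 135 = - \frac{69315}{13}$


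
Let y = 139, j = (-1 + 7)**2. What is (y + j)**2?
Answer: 30625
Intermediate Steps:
j = 36 (j = 6**2 = 36)
(y + j)**2 = (139 + 36)**2 = 175**2 = 30625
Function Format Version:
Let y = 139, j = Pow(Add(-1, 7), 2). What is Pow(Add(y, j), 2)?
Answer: 30625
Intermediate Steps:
j = 36 (j = Pow(6, 2) = 36)
Pow(Add(y, j), 2) = Pow(Add(139, 36), 2) = Pow(175, 2) = 30625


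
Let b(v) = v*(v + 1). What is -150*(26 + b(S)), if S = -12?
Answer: -23700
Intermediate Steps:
b(v) = v*(1 + v)
-150*(26 + b(S)) = -150*(26 - 12*(1 - 12)) = -150*(26 - 12*(-11)) = -150*(26 + 132) = -150*158 = -1*23700 = -23700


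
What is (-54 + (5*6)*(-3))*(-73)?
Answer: 10512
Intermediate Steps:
(-54 + (5*6)*(-3))*(-73) = (-54 + 30*(-3))*(-73) = (-54 - 90)*(-73) = -144*(-73) = 10512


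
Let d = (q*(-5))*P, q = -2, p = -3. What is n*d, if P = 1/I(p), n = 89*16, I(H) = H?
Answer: -14240/3 ≈ -4746.7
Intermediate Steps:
n = 1424
P = -⅓ (P = 1/(-3) = -⅓ ≈ -0.33333)
d = -10/3 (d = -2*(-5)*(-⅓) = 10*(-⅓) = -10/3 ≈ -3.3333)
n*d = 1424*(-10/3) = -14240/3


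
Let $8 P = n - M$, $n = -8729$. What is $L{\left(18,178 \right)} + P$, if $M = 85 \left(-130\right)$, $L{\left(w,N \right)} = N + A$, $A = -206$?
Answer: $\frac{2097}{8} \approx 262.13$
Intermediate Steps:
$L{\left(w,N \right)} = -206 + N$ ($L{\left(w,N \right)} = N - 206 = -206 + N$)
$M = -11050$
$P = \frac{2321}{8}$ ($P = \frac{-8729 - -11050}{8} = \frac{-8729 + 11050}{8} = \frac{1}{8} \cdot 2321 = \frac{2321}{8} \approx 290.13$)
$L{\left(18,178 \right)} + P = \left(-206 + 178\right) + \frac{2321}{8} = -28 + \frac{2321}{8} = \frac{2097}{8}$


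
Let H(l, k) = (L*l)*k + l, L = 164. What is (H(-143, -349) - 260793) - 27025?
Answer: 7896787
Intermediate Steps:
H(l, k) = l + 164*k*l (H(l, k) = (164*l)*k + l = 164*k*l + l = l + 164*k*l)
(H(-143, -349) - 260793) - 27025 = (-143*(1 + 164*(-349)) - 260793) - 27025 = (-143*(1 - 57236) - 260793) - 27025 = (-143*(-57235) - 260793) - 27025 = (8184605 - 260793) - 27025 = 7923812 - 27025 = 7896787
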